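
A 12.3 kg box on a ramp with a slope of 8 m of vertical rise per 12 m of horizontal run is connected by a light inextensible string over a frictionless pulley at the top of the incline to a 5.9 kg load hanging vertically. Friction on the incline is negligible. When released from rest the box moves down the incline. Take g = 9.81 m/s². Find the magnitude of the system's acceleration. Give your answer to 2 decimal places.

0.50 m/s²

For the box on the incline: the weight component along the slope is m₁g sin 33.69° = 12.3 × 9.81 × 0.5547 = 66.932 N and the normal force is N = m₁g cos 33.69° = 100.398 N.
Newton's second law for the box (down-slope positive): 66.932 − T = 12.3 a. For the hanging load (upward positive): T − 5.9 × 9.81 = 5.9 a.
Adding the two equations eliminates T: 9.053 = 18.2 a, so a = 0.4974 m/s².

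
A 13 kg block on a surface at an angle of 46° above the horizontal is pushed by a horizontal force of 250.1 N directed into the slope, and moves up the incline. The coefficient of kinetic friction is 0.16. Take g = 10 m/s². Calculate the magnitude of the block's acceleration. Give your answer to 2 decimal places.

The horizontal push has components F cos 46° = 250.1 × 0.6947 = 173.744 N up the incline and F sin 46° = 250.1 × 0.7193 = 179.897 N pressing into the surface.
The normal force is therefore N = mg cos 46° + F sin 46° = 90.311 + 179.897 = 270.208 N, and kinetic friction down the slope is μN = 0.16 × 270.208 = 43.233 N.
Along the incline: F cos 46° − mg sin 46° − μN = ma, so 173.744 − 93.509 − 43.233 = 13 a, giving a = 2.8463 m/s².

2.85 m/s²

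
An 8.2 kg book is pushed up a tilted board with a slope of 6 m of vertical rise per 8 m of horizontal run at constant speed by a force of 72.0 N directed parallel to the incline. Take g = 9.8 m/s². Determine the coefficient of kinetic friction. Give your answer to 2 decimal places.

0.37

At constant speed ΣF = 0 along the incline. The applied 72.0 N acts up the slope; the weight component mg sin 36.87° = 48.216 N and kinetic friction μN both act down the slope.
So 72.0 = 48.216 + μ × 64.288, giving μ = (72.0 − 48.216) / 64.288 = 0.3700.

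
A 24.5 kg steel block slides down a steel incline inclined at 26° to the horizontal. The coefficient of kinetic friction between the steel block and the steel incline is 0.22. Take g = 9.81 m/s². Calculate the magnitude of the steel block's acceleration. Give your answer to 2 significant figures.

2.4 m/s²

Resolving the weight along the incline: the component pulling the steel block down the slope is mg sin 26° = 24.5 × 9.81 × 0.4384 = 105.367 N, and the normal force is N = mg cos 26° = 24.5 × 9.81 × 0.8988 = 216.022 N.
Kinetic friction acts up the slope with magnitude f = μN = 0.22 × 216.022 = 47.525 N.
Net force along the incline is 105.367 − 47.525 = 57.842 N, so a = 57.842 / 24.5 = 2.3609 m/s².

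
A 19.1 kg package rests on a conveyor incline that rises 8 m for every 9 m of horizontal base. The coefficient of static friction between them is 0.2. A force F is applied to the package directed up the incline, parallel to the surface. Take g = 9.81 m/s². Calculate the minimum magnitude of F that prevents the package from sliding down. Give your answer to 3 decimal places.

96.474 N

The normal force is N = mg cos 41.63° = 140.043 N. With F at its minimum the package is on the verge of sliding down, so static friction is at its maximum μ_s N = 0.2 × 140.043 = 28.009 N and acts up the slope.
Equilibrium along the incline: F + μ_s N = mg sin 41.63°, so F = 124.483 − 28.009 = 96.474 N.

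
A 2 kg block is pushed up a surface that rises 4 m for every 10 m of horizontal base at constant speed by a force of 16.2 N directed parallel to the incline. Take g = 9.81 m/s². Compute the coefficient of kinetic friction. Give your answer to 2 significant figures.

0.49

At constant speed ΣF = 0 along the incline. The applied 16.2 N acts up the slope; the weight component mg sin 21.80° = 7.287 N and kinetic friction μN both act down the slope.
So 16.2 = 7.287 + μ × 18.217, giving μ = (16.2 − 7.287) / 18.217 = 0.4893.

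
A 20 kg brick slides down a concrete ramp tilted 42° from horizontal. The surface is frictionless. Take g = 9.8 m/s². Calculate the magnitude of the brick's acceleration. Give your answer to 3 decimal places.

6.557 m/s²

Resolving the weight along the incline: the component pulling the brick down the slope is mg sin 42° = 20 × 9.8 × 0.6691 = 131.144 N, and the normal force is N = mg cos 42° = 20 × 9.8 × 0.7431 = 145.648 N.
With no friction the net force along the incline is 131.144 N, so a = g sin 42° = 131.144 / 20 = 6.5572 m/s².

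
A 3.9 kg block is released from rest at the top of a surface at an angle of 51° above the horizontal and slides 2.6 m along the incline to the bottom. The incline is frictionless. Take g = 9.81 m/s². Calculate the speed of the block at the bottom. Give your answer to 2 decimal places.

The weight component along the incline is mg sin 51° = 29.733 N and the normal force is N = mg cos 51° = 24.077 N.
With no friction, a = g sin 51° = 7.6238 m/s².
Starting from rest over a distance of 2.6 m, v² = 2aL = 2 × 7.6238 × 2.6 = 39.6438, so v = 6.2963 m/s.

6.30 m/s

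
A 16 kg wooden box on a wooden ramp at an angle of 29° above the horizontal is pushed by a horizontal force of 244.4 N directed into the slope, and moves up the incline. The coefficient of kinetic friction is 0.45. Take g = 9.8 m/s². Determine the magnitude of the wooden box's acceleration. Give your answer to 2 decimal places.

1.42 m/s²

The horizontal push has components F cos 29° = 244.4 × 0.8746 = 213.752 N up the incline and F sin 29° = 244.4 × 0.4848 = 118.485 N pressing into the surface.
The normal force is therefore N = mg cos 29° + F sin 29° = 137.137 + 118.485 = 255.622 N, and kinetic friction down the slope is μN = 0.45 × 255.622 = 115.030 N.
Along the incline: F cos 29° − mg sin 29° − μN = ma, so 213.752 − 76.017 − 115.030 = 16 a, giving a = 1.4191 m/s².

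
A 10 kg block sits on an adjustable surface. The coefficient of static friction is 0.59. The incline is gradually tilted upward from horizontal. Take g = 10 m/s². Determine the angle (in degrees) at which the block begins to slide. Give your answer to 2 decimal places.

30.54°

At the threshold of sliding, static friction is at its maximum μ_s N and exactly balances the weight component along the incline: mg sin θ = μ_s mg cos θ.
Hence tan θ = μ_s = 0.59, so θ = arctan(0.59) = 30.5406°.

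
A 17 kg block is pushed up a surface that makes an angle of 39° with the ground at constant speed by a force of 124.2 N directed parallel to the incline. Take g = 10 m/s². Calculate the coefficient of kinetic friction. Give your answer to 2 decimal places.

At constant speed ΣF = 0 along the incline. The applied 124.2 N acts up the slope; the weight component mg sin 39° = 106.984 N and kinetic friction μN both act down the slope.
So 124.2 = 106.984 + μ × 132.115, giving μ = (124.2 − 106.984) / 132.115 = 0.1303.

0.13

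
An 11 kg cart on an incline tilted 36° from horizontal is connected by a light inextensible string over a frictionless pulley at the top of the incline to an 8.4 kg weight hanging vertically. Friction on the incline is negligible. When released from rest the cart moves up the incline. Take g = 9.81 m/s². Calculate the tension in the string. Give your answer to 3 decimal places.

For the cart on the incline: the weight component along the slope is m₁g sin 36° = 11 × 9.81 × 0.5878 = 63.429 N and the normal force is N = m₁g cos 36° = 87.301 N.
Newton's second law for the cart (up-slope positive): T − 63.429 = 11 a. For the hanging weight (downward positive): 8.4 × 9.81 − T = 8.4 a.
Adding the two equations eliminates T: 18.975 = 19.4 a, so a = 0.9781 m/s².
Then from the hanging weight's equation, T = 8.4 × (9.81 − 0.9781) = 74.188 N.

74.188 N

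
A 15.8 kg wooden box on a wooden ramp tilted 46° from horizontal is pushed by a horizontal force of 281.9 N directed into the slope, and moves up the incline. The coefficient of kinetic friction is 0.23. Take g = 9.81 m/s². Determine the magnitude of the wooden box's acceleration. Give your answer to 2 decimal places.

The horizontal push has components F cos 46° = 281.9 × 0.6947 = 195.836 N up the incline and F sin 46° = 281.9 × 0.7193 = 202.771 N pressing into the surface.
The normal force is therefore N = mg cos 46° + F sin 46° = 107.677 + 202.771 = 310.448 N, and kinetic friction down the slope is μN = 0.23 × 310.448 = 71.403 N.
Along the incline: F cos 46° − mg sin 46° − μN = ma, so 195.836 − 111.490 − 71.403 = 15.8 a, giving a = 0.8192 m/s².

0.82 m/s²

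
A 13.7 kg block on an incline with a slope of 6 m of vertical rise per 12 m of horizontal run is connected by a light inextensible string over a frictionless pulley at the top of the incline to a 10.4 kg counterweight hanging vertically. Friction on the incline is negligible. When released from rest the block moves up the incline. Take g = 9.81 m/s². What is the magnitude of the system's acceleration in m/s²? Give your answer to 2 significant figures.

1.7 m/s²

For the block on the incline: the weight component along the slope is m₁g sin 26.57° = 13.7 × 9.81 × 0.4472 = 60.102 N and the normal force is N = m₁g cos 26.57° = 120.208 N.
Newton's second law for the block (up-slope positive): T − 60.102 = 13.7 a. For the hanging counterweight (downward positive): 10.4 × 9.81 − T = 10.4 a.
Adding the two equations eliminates T: 41.922 = 24.1 a, so a = 1.7395 m/s².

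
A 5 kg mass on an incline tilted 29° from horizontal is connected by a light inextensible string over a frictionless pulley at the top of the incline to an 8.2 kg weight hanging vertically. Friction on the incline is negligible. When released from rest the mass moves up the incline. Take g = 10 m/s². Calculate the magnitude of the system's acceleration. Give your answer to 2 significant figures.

4.4 m/s²

For the mass on the incline: the weight component along the slope is m₁g sin 29° = 5 × 10 × 0.4848 = 24.240 N and the normal force is N = m₁g cos 29° = 43.731 N.
Newton's second law for the mass (up-slope positive): T − 24.240 = 5 a. For the hanging weight (downward positive): 8.2 × 10 − T = 8.2 a.
Adding the two equations eliminates T: 57.760 = 13.2 a, so a = 4.3758 m/s².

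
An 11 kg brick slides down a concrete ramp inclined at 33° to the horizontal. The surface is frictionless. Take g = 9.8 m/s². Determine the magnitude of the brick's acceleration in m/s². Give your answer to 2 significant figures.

5.3 m/s²

Resolving the weight along the incline: the component pulling the brick down the slope is mg sin 33° = 11 × 9.8 × 0.5446 = 58.708 N, and the normal force is N = mg cos 33° = 11 × 9.8 × 0.8387 = 90.412 N.
With no friction the net force along the incline is 58.708 N, so a = g sin 33° = 58.708 / 11 = 5.3371 m/s².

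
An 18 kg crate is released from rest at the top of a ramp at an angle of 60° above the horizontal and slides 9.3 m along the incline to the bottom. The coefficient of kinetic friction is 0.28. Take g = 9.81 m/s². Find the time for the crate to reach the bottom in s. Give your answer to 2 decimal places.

The weight component along the incline is mg sin 60° = 152.923 N and the normal force is N = mg cos 60° = 88.290 N.
Friction up the slope is f = μN = 0.28 × 88.290 = 24.721 N, so the net downslope force is 152.923 − 24.721 = 128.202 N and a = 128.202 / 18 = 7.1223 m/s².
Starting from rest, L = ½at², so t = √(2L/a) = √(2 × 9.3 / 7.1223) = 1.6160 s.

1.62 s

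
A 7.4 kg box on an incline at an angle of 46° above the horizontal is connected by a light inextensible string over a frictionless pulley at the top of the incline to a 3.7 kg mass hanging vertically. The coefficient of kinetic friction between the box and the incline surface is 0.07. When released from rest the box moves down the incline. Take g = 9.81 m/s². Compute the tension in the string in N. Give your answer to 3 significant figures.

For the box on the incline: the weight component along the slope is m₁g sin 46° = 7.4 × 9.81 × 0.7193 = 52.217 N and the normal force is N = m₁g cos 46° = 50.428 N.
Kinetic friction opposes the box's motion down the incline: f = μN = 0.07 × 50.428 = 3.530 N acting up the slope.
Newton's second law for the box (down-slope positive): 52.217 − 3.530 − T = 7.4 a. For the hanging mass (upward positive): T − 3.7 × 9.81 = 3.7 a.
Adding the two equations eliminates T: 12.390 = 11.1 a, so a = 1.1162 m/s².
Then from the hanging mass's equation, T = 3.7 × (9.81 + 1.1162) = 40.427 N.

40.4 N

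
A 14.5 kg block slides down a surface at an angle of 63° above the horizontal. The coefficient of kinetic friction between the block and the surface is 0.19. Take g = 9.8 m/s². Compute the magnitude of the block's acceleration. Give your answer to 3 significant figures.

Resolving the weight along the incline: the component pulling the block down the slope is mg sin 63° = 14.5 × 9.8 × 0.8910 = 126.611 N, and the normal force is N = mg cos 63° = 14.5 × 9.8 × 0.4540 = 64.513 N.
Kinetic friction acts up the slope with magnitude f = μN = 0.19 × 64.513 = 12.257 N.
Net force along the incline is 126.611 − 12.257 = 114.354 N, so a = 114.354 / 14.5 = 7.8865 m/s².

7.89 m/s²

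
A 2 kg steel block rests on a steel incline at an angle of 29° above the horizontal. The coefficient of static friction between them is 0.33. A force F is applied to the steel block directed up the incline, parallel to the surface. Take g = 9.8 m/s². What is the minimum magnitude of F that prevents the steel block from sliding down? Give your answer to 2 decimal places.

The normal force is N = mg cos 29° = 17.143 N. With F at its minimum the steel block is on the verge of sliding down, so static friction is at its maximum μ_s N = 0.33 × 17.143 = 5.657 N and acts up the slope.
Equilibrium along the incline: F + μ_s N = mg sin 29°, so F = 9.502 − 5.657 = 3.845 N.

3.85 N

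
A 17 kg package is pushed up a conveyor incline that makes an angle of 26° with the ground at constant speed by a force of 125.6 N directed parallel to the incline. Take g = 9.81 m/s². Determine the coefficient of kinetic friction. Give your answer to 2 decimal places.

0.35

At constant speed ΣF = 0 along the incline. The applied 125.6 N acts up the slope; the weight component mg sin 26° = 73.107 N and kinetic friction μN both act down the slope.
So 125.6 = 73.107 + μ × 149.892, giving μ = (125.6 − 73.107) / 149.892 = 0.3502.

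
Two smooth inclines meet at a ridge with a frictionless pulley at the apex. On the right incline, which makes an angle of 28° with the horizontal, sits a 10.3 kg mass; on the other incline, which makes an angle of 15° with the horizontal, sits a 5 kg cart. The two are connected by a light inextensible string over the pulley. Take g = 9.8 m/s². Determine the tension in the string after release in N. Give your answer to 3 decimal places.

Resolve each weight along its own incline: the 10.3 kg mass has component 10.3 × 9.8 × sin 28° = 47.388 N down its slope, and the 5 kg mass has 5 × 9.8 × sin 15° = 12.682 N down its slope.
The 10.3 kg side's 47.388 N exceeds the other side's 12.682 N, so that mass slides down and the 5 kg mass slides up. Taking that direction as positive, Newton's second law for the whole system gives 47.388 − 12.682 = (10.3 + 5) a, so a = 34.706 / 15.3 = 2.2684 m/s².
For the 5 kg mass (up-slope positive): T − 12.682 = 5 × 2.2684, so T = 24.024 N.

24.024 N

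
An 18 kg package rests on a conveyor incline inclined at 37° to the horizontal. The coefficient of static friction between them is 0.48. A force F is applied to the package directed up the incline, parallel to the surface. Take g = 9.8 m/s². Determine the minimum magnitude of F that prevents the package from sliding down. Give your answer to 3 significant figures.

38.5 N

The normal force is N = mg cos 37° = 140.879 N. With F at its minimum the package is on the verge of sliding down, so static friction is at its maximum μ_s N = 0.48 × 140.879 = 67.622 N and acts up the slope.
Equilibrium along the incline: F + μ_s N = mg sin 37°, so F = 106.160 − 67.622 = 38.538 N.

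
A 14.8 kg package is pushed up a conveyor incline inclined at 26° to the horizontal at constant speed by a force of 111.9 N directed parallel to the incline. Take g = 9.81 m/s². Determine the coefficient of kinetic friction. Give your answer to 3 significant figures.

0.370

At constant speed ΣF = 0 along the incline. The applied 111.9 N acts up the slope; the weight component mg sin 26° = 63.646 N and kinetic friction μN both act down the slope.
So 111.9 = 63.646 + μ × 130.494, giving μ = (111.9 − 63.646) / 130.494 = 0.3698.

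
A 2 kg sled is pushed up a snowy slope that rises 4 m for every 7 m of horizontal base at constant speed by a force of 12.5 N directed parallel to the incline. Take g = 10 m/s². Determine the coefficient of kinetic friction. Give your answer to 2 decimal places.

0.15

At constant speed ΣF = 0 along the incline. The applied 12.5 N acts up the slope; the weight component mg sin 29.74° = 9.923 N and kinetic friction μN both act down the slope.
So 12.5 = 9.923 + μ × 17.365, giving μ = (12.5 − 9.923) / 17.365 = 0.1484.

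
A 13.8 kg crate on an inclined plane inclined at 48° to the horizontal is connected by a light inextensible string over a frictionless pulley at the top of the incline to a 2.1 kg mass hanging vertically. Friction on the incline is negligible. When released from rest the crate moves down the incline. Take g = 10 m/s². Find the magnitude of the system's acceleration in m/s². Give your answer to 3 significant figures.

For the crate on the incline: the weight component along the slope is m₁g sin 48° = 13.8 × 10 × 0.7431 = 102.548 N and the normal force is N = m₁g cos 48° = 92.340 N.
Newton's second law for the crate (down-slope positive): 102.548 − T = 13.8 a. For the hanging mass (upward positive): T − 2.1 × 10 = 2.1 a.
Adding the two equations eliminates T: 81.548 = 15.9 a, so a = 5.1288 m/s².

5.13 m/s²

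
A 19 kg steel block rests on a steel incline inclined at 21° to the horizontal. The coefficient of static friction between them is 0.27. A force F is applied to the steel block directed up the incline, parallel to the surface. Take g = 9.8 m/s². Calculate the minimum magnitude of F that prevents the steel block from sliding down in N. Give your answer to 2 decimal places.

19.79 N

The normal force is N = mg cos 21° = 173.833 N. With F at its minimum the steel block is on the verge of sliding down, so static friction is at its maximum μ_s N = 0.27 × 173.833 = 46.935 N and acts up the slope.
Equilibrium along the incline: F + μ_s N = mg sin 21°, so F = 66.728 − 46.935 = 19.793 N.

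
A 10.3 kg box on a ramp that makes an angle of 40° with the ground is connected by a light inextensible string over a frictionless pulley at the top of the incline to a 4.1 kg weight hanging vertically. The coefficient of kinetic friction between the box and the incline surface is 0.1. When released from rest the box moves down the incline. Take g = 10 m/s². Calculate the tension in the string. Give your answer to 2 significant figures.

For the box on the incline: the weight component along the slope is m₁g sin 40° = 10.3 × 10 × 0.6428 = 66.208 N and the normal force is N = m₁g cos 40° = 78.903 N.
Kinetic friction opposes the box's motion down the incline: f = μN = 0.1 × 78.903 = 7.890 N acting up the slope.
Newton's second law for the box (down-slope positive): 66.208 − 7.890 − T = 10.3 a. For the hanging weight (upward positive): T − 4.1 × 10 = 4.1 a.
Adding the two equations eliminates T: 17.318 = 14.4 a, so a = 1.2026 m/s².
Then from the hanging weight's equation, T = 4.1 × (10 + 1.2026) = 45.931 N.

46 N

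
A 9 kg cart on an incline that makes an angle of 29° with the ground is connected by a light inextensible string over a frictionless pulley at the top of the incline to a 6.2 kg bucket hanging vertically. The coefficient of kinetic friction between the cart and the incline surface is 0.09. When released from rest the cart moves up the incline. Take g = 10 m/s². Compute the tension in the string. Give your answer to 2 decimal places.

57.40 N

For the cart on the incline: the weight component along the slope is m₁g sin 29° = 9 × 10 × 0.4848 = 43.632 N and the normal force is N = m₁g cos 29° = 78.716 N.
Kinetic friction opposes the cart's motion up the incline: f = μN = 0.09 × 78.716 = 7.084 N acting down the slope.
Newton's second law for the cart (up-slope positive): T − 43.632 − 7.084 = 9 a. For the hanging bucket (downward positive): 6.2 × 10 − T = 6.2 a.
Adding the two equations eliminates T: 11.284 = 15.2 a, so a = 0.7424 m/s².
Then from the hanging bucket's equation, T = 6.2 × (10 − 0.7424) = 57.397 N.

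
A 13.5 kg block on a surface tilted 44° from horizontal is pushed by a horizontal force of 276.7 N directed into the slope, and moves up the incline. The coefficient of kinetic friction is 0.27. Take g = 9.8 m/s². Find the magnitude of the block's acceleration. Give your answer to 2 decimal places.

The horizontal push has components F cos 44° = 276.7 × 0.7193 = 199.030 N up the incline and F sin 44° = 276.7 × 0.6947 = 192.223 N pressing into the surface.
The normal force is therefore N = mg cos 44° + F sin 44° = 95.163 + 192.223 = 287.386 N, and kinetic friction down the slope is μN = 0.27 × 287.386 = 77.594 N.
Along the incline: F cos 44° − mg sin 44° − μN = ma, so 199.030 − 91.909 − 77.594 = 13.5 a, giving a = 2.1872 m/s².

2.19 m/s²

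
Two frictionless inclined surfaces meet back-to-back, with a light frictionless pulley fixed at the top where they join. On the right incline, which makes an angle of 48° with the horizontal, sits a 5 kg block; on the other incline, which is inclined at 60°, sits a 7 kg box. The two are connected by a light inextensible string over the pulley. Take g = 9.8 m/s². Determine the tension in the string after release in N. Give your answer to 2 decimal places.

Resolve each weight along its own incline: the 5 kg mass has component 5 × 9.8 × sin 48° = 36.414 N down its slope, and the 7 kg mass has 7 × 9.8 × sin 60° = 59.409 N down its slope.
The 7 kg side's 59.409 N exceeds the other side's 36.414 N, so that mass slides down and the 5 kg mass slides up. Taking that direction as positive, Newton's second law for the whole system gives 59.409 − 36.414 = (5 + 7) a, so a = 22.995 / 12 = 1.9163 m/s².
For the 5 kg mass (up-slope positive): T − 36.414 = 5 × 1.9163, so T = 45.995 N.

46.00 N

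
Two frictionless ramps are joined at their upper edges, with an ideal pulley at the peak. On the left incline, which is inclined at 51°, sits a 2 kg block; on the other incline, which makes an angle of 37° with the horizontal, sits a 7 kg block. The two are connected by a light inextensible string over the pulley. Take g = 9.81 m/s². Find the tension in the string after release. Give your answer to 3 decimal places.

21.043 N

Resolve each weight along its own incline: the 2 kg mass has component 2 × 9.81 × sin 51° = 15.248 N down its slope, and the 7 kg mass has 7 × 9.81 × sin 37° = 41.327 N down its slope.
The 7 kg side's 41.327 N exceeds the other side's 15.248 N, so that mass slides down and the 2 kg mass slides up. Taking that direction as positive, Newton's second law for the whole system gives 41.327 − 15.248 = (2 + 7) a, so a = 26.079 / 9 = 2.8977 m/s².
For the 2 kg mass (up-slope positive): T − 15.248 = 2 × 2.8977, so T = 21.043 N.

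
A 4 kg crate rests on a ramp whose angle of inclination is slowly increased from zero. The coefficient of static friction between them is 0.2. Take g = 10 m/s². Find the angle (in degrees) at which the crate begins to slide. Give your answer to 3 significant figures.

11.3°

At the threshold of sliding, static friction is at its maximum μ_s N and exactly balances the weight component along the incline: mg sin θ = μ_s mg cos θ.
Hence tan θ = μ_s = 0.2, so θ = arctan(0.2) = 11.3099°.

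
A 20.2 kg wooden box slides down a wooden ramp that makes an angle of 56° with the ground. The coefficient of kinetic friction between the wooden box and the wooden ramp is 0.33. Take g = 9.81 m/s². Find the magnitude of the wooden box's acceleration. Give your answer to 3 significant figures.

6.32 m/s²

Resolving the weight along the incline: the component pulling the wooden box down the slope is mg sin 56° = 20.2 × 9.81 × 0.8290 = 164.276 N, and the normal force is N = mg cos 56° = 20.2 × 9.81 × 0.5592 = 110.812 N.
Kinetic friction acts up the slope with magnitude f = μN = 0.33 × 110.812 = 36.568 N.
Net force along the incline is 164.276 − 36.568 = 127.708 N, so a = 127.708 / 20.2 = 6.3222 m/s².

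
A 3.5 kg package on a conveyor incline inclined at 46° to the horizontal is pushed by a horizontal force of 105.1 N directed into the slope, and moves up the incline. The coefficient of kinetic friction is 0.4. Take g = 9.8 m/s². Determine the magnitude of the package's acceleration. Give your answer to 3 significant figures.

The horizontal push has components F cos 46° = 105.1 × 0.6947 = 73.013 N up the incline and F sin 46° = 105.1 × 0.7193 = 75.598 N pressing into the surface.
The normal force is therefore N = mg cos 46° + F sin 46° = 23.828 + 75.598 = 99.426 N, and kinetic friction down the slope is μN = 0.4 × 99.426 = 39.770 N.
Along the incline: F cos 46° − mg sin 46° − μN = ma, so 73.013 − 24.672 − 39.770 = 3.5 a, giving a = 2.4489 m/s².

2.45 m/s²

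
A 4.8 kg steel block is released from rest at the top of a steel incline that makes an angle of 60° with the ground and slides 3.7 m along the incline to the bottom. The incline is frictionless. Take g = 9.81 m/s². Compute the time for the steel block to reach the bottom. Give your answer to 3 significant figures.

The weight component along the incline is mg sin 60° = 40.779 N and the normal force is N = mg cos 60° = 23.544 N.
With no friction, a = g sin 60° = 8.4957 m/s².
Starting from rest, L = ½at², so t = √(2L/a) = √(2 × 3.7 / 8.4957) = 0.9333 s.

0.933 s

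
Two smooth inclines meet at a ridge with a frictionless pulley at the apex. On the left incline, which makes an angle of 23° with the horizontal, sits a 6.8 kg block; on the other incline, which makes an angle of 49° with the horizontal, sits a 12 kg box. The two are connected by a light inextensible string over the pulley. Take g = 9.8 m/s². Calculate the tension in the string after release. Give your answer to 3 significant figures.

Resolve each weight along its own incline: the 6.8 kg mass has component 6.8 × 9.8 × sin 23° = 26.038 N down its slope, and the 12 kg mass has 12 × 9.8 × sin 49° = 88.754 N down its slope.
The 12 kg side's 88.754 N exceeds the other side's 26.038 N, so that mass slides down and the 6.8 kg mass slides up. Taking that direction as positive, Newton's second law for the whole system gives 88.754 − 26.038 = (6.8 + 12) a, so a = 62.716 / 18.8 = 3.3360 m/s².
For the 6.8 kg mass (up-slope positive): T − 26.038 = 6.8 × 3.3360, so T = 48.723 N.

48.7 N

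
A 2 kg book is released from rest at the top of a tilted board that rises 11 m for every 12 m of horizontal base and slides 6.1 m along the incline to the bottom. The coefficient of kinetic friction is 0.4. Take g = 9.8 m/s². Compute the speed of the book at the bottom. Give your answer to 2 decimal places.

The weight component along the incline is mg sin 42.51° = 13.244 N and the normal force is N = mg cos 42.51° = 14.448 N.
Friction up the slope is f = μN = 0.4 × 14.448 = 5.779 N, so the net downslope force is 13.244 − 5.779 = 7.465 N and a = 7.465 / 2 = 3.7325 m/s².
Starting from rest over a distance of 6.1 m, v² = 2aL = 2 × 3.7325 × 6.1 = 45.5365, so v = 6.7481 m/s.

6.75 m/s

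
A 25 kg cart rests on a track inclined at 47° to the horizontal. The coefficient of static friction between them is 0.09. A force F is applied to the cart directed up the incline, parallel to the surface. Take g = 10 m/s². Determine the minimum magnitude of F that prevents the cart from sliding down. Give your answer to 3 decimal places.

167.493 N

The normal force is N = mg cos 47° = 170.500 N. With F at its minimum the cart is on the verge of sliding down, so static friction is at its maximum μ_s N = 0.09 × 170.500 = 15.345 N and acts up the slope.
Equilibrium along the incline: F + μ_s N = mg sin 47°, so F = 182.838 − 15.345 = 167.493 N.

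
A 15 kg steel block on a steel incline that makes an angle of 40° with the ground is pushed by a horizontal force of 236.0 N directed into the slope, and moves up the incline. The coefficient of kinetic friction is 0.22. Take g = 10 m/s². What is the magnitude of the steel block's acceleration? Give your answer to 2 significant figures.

The horizontal push has components F cos 40° = 236.0 × 0.7660 = 180.776 N up the incline and F sin 40° = 236.0 × 0.6428 = 151.701 N pressing into the surface.
The normal force is therefore N = mg cos 40° + F sin 40° = 114.900 + 151.701 = 266.601 N, and kinetic friction down the slope is μN = 0.22 × 266.601 = 58.652 N.
Along the incline: F cos 40° − mg sin 40° − μN = ma, so 180.776 − 96.420 − 58.652 = 15 a, giving a = 1.7136 m/s².

1.7 m/s²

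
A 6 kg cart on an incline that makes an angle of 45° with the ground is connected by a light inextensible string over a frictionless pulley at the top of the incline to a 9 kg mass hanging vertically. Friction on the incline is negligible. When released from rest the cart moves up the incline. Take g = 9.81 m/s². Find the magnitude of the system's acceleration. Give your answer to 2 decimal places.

For the cart on the incline: the weight component along the slope is m₁g sin 45° = 6 × 9.81 × 0.7071 = 41.620 N and the normal force is N = m₁g cos 45° = 41.620 N.
Newton's second law for the cart (up-slope positive): T − 41.620 = 6 a. For the hanging mass (downward positive): 9 × 9.81 − T = 9 a.
Adding the two equations eliminates T: 46.670 = 15 a, so a = 3.1113 m/s².

3.11 m/s²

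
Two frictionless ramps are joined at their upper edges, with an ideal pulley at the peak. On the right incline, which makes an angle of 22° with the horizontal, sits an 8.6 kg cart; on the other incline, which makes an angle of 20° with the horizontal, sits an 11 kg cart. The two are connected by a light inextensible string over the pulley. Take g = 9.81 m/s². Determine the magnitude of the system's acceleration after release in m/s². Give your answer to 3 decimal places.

Resolve each weight along its own incline: the 8.6 kg mass has component 8.6 × 9.81 × sin 22° = 31.604 N down its slope, and the 11 kg mass has 11 × 9.81 × sin 20° = 36.907 N down its slope.
The 11 kg side's 36.907 N exceeds the other side's 31.604 N, so that mass slides down and the 8.6 kg mass slides up. Taking that direction as positive, Newton's second law for the whole system gives 36.907 − 31.604 = (8.6 + 11) a, so a = 5.303 / 19.6 = 0.2706 m/s².

0.271 m/s²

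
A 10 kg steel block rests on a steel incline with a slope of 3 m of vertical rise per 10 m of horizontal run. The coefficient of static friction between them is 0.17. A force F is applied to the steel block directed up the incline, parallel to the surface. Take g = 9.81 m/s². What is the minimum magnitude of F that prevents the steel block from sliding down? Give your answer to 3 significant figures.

12.2 N

The normal force is N = mg cos 16.70° = 93.963 N. With F at its minimum the steel block is on the verge of sliding down, so static friction is at its maximum μ_s N = 0.17 × 93.963 = 15.974 N and acts up the slope.
Equilibrium along the incline: F + μ_s N = mg sin 16.70°, so F = 28.189 − 15.974 = 12.215 N.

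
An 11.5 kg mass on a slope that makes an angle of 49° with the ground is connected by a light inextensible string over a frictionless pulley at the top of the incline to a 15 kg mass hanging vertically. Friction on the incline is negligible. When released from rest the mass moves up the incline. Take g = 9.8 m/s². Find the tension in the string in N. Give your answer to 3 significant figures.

112 N

For the mass on the incline: the weight component along the slope is m₁g sin 49° = 11.5 × 9.8 × 0.7547 = 85.055 N and the normal force is N = m₁g cos 49° = 73.938 N.
Newton's second law for the mass (up-slope positive): T − 85.055 = 11.5 a. For the hanging mass (downward positive): 15 × 9.8 − T = 15 a.
Adding the two equations eliminates T: 61.945 = 26.5 a, so a = 2.3375 m/s².
Then from the hanging mass's equation, T = 15 × (9.8 − 2.3375) = 111.938 N.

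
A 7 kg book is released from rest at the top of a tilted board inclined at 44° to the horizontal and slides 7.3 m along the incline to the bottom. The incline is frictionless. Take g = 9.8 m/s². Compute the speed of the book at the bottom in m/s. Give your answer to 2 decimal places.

9.97 m/s

The weight component along the incline is mg sin 44° = 47.654 N and the normal force is N = mg cos 44° = 49.347 N.
With no friction, a = g sin 44° = 6.8077 m/s².
Starting from rest over a distance of 7.3 m, v² = 2aL = 2 × 6.8077 × 7.3 = 99.3924, so v = 9.9696 m/s.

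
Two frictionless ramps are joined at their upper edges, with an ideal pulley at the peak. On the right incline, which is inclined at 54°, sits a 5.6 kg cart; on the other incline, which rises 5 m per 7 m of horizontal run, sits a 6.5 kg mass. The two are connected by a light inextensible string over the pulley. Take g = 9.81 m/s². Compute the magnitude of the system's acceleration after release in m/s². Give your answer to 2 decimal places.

Resolve each weight along its own incline: the 5.6 kg mass has component 5.6 × 9.81 × sin 54° = 44.444 N down its slope, and the 6.5 kg mass has 6.5 × 9.81 × sin 35.54° = 37.063 N down its slope.
The 5.6 kg side's 44.444 N exceeds the other side's 37.063 N, so that mass slides down and the 6.5 kg mass slides up. Taking that direction as positive, Newton's second law for the whole system gives 44.444 − 37.063 = (5.6 + 6.5) a, so a = 7.381 / 12.1 = 0.6100 m/s².

0.61 m/s²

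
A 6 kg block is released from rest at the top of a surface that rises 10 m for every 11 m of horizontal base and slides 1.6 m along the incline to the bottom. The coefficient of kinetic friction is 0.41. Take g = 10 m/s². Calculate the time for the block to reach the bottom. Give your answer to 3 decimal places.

The weight component along the incline is mg sin 42.27° = 40.360 N and the normal force is N = mg cos 42.27° = 44.396 N.
Friction up the slope is f = μN = 0.41 × 44.396 = 18.202 N, so the net downslope force is 40.360 − 18.202 = 22.158 N and a = 22.158 / 6 = 3.6930 m/s².
Starting from rest, L = ½at², so t = √(2L/a) = √(2 × 1.6 / 3.6930) = 0.9309 s.

0.931 s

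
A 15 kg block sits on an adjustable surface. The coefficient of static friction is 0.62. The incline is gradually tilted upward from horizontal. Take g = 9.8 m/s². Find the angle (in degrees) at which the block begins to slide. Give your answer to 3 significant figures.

At the threshold of sliding, static friction is at its maximum μ_s N and exactly balances the weight component along the incline: mg sin θ = μ_s mg cos θ.
Hence tan θ = μ_s = 0.62, so θ = arctan(0.62) = 31.7989°.

31.8°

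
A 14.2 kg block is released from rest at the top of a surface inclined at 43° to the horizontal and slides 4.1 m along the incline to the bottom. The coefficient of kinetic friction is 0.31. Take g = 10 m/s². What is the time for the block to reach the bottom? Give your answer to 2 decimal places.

1.34 s

The weight component along the incline is mg sin 43° = 96.844 N and the normal force is N = mg cos 43° = 103.852 N.
Friction up the slope is f = μN = 0.31 × 103.852 = 32.194 N, so the net downslope force is 96.844 − 32.194 = 64.650 N and a = 64.650 / 14.2 = 4.5528 m/s².
Starting from rest, L = ½at², so t = √(2L/a) = √(2 × 4.1 / 4.5528) = 1.3420 s.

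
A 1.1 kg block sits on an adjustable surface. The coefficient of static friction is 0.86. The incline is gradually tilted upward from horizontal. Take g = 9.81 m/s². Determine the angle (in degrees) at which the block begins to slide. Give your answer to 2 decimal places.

40.70°

At the threshold of sliding, static friction is at its maximum μ_s N and exactly balances the weight component along the incline: mg sin θ = μ_s mg cos θ.
Hence tan θ = μ_s = 0.86, so θ = arctan(0.86) = 40.6955°.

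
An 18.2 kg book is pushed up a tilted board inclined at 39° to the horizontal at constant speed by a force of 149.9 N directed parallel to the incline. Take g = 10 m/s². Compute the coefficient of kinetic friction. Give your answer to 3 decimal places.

At constant speed ΣF = 0 along the incline. The applied 149.9 N acts up the slope; the weight component mg sin 39° = 114.536 N and kinetic friction μN both act down the slope.
So 149.9 = 114.536 + μ × 141.441, giving μ = (149.9 − 114.536) / 141.441 = 0.2500.

0.250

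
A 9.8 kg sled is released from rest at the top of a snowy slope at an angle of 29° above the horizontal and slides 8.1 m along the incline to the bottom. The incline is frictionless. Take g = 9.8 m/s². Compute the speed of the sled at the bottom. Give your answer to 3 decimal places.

The weight component along the incline is mg sin 29° = 46.561 N and the normal force is N = mg cos 29° = 83.998 N.
With no friction, a = g sin 29° = 4.7511 m/s².
Starting from rest over a distance of 8.1 m, v² = 2aL = 2 × 4.7511 × 8.1 = 76.9678, so v = 8.7731 m/s.

8.773 m/s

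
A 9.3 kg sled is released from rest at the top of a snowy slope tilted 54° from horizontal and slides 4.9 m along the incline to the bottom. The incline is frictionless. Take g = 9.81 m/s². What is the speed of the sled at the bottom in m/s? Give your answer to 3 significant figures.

8.82 m/s

The weight component along the incline is mg sin 54° = 73.809 N and the normal force is N = mg cos 54° = 53.625 N.
With no friction, a = g sin 54° = 7.9365 m/s².
Starting from rest over a distance of 4.9 m, v² = 2aL = 2 × 7.9365 × 4.9 = 77.7777, so v = 8.8192 m/s.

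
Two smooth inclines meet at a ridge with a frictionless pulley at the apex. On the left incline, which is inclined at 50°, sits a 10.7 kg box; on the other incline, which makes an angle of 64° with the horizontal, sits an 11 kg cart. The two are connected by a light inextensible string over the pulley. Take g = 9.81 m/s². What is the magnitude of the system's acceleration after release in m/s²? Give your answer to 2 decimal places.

0.76 m/s²

Resolve each weight along its own incline: the 10.7 kg mass has component 10.7 × 9.81 × sin 50° = 80.409 N down its slope, and the 11 kg mass has 11 × 9.81 × sin 64° = 96.989 N down its slope.
The 11 kg side's 96.989 N exceeds the other side's 80.409 N, so that mass slides down and the 10.7 kg mass slides up. Taking that direction as positive, Newton's second law for the whole system gives 96.989 − 80.409 = (10.7 + 11) a, so a = 16.580 / 21.7 = 0.7641 m/s².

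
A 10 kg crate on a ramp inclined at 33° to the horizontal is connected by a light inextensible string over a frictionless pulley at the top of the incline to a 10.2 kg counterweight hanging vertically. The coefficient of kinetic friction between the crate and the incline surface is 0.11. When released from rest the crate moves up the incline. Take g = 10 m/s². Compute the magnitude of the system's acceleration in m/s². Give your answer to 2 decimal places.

1.90 m/s²

For the crate on the incline: the weight component along the slope is m₁g sin 33° = 10 × 10 × 0.5446 = 54.460 N and the normal force is N = m₁g cos 33° = 83.867 N.
Kinetic friction opposes the crate's motion up the incline: f = μN = 0.11 × 83.867 = 9.225 N acting down the slope.
Newton's second law for the crate (up-slope positive): T − 54.460 − 9.225 = 10 a. For the hanging counterweight (downward positive): 10.2 × 10 − T = 10.2 a.
Adding the two equations eliminates T: 38.315 = 20.2 a, so a = 1.8968 m/s².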